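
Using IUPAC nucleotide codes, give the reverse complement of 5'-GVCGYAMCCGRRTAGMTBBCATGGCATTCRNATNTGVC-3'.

Standard pairs A↔T, G↔C; ambiguity codes pair R↔Y, M↔K, B↔V, N↔N. Complement (CBGCRTKGGCYYATCKAVVGTACCGTAAGYNTANACBG), then reverse for 5'→3'.

5'-GBCANATNYGAATGCCATGVVAKCTAYYCGGKTRCGBC-3'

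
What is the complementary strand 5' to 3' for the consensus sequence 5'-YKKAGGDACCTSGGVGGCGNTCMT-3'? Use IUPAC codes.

5'-AKGANCGCCBCCSAGGTHCCTMMR-3'

Standard pairs A↔T, G↔C; ambiguity codes pair Y↔R, M↔K, S↔S, D↔H, V↔B, N↔N. Complement (RMMTCCHTGGASCCBCCGCNAGKA), then reverse for 5'→3'.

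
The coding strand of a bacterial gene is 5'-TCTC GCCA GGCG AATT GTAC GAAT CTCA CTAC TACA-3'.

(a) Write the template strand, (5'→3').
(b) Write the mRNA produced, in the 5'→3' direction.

(a) The template strand is the reverse complement of the coding strand: complement AGAGCGGTCCGCTTAACATGCTTAGAGTGATGATGT, then reverse.
(b) mRNA matches the coding strand with T→U.

(a) 5'-TGTAGTAGTGAGATTCGTACAATTCGCCTGGCGAGA-3'
(b) 5′-UCUCGCCAGGCGAAUUGUACGAAUCUCACUACUACA-3′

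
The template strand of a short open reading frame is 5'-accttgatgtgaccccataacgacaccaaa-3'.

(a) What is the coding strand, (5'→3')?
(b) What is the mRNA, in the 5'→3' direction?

(a) The coding strand is the reverse complement of the template: complement TGGAACTACACTGGGGTATTGCTGTGGTTT, then reverse.
(b) mRNA has the coding-strand sequence with T→U.

(a) 5′-TTTGGTGTCGTTATGGGGTCACATCAAGGT-3′
(b) 5'-UUUGGUGUCGUUAUGGGGUCACAUCAAGGU-3'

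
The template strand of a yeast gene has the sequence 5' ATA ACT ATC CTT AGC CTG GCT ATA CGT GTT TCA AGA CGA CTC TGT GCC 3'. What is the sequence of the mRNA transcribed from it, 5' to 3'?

5'-GGCACAGAGUCGUCUUGAAACACGUAUAGCCAGGCUAAGGAUAGUUAU-3'

RNA polymerase reads the template 3'→5' and synthesizes mRNA 5'→3' by base-pairing (A→U, T→A, G↔C). The complement of the template is TATTGATAGGAATCGGACCGATATGCACAAAGTTCTGCTGAGACACGG; antiparallel, so 5'→3' the coding strand is GGCACAGAGTCGTCTTGAAACACGTATAGCCAGGCTAAGGATAGTTAT. Replace T with U for the mRNA.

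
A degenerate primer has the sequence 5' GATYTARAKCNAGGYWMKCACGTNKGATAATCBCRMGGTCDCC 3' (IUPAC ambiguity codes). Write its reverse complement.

5'-GGHGACCKYGVGATTATCMNACGTGMKWRCCTNGMTYTARATC-3'

Standard pairs A↔T, G↔C; ambiguity codes pair R↔Y, M↔K, W↔W, B↔V, D↔H, N↔N. Complement (CTARATYTMGNTCCRWKMGTGCANMCTATTAGVGYKCCAGHGG), then reverse for 5'→3'.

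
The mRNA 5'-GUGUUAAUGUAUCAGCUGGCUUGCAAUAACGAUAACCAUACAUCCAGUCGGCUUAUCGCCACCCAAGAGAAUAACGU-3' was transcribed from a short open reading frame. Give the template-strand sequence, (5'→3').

Replace U with T to get the coding DNA strand: GTGTTAATGTATCAGCTGGCTTGCAATAACGATAACCATACATCCAGTCGGCTTATCGCCACCCAAGAGAATAACGT. The template strand is its reverse complement (complement CACAATTACATAGTCGACCGAACGTTATTGCTATTGGTATGTAGGTCAGCCGAATAGCGGTGGGTTCTCTTATTGCA, then reverse).

5'-ACGTTATTCTCTTGGGTGGCGATAAGCCGACTGGATGTATGGTTATCGTTATTGCAAGCCAGCTGATACATTAACAC-3'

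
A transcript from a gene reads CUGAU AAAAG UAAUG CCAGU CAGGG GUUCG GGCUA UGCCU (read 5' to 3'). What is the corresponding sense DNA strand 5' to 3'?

5'-CTGATAAAAGTAATGCCAGTCAGGGGTTCGGGCTATGCCT-3'

The coding DNA strand has the same 5'→3' sequence as the mRNA with U replaced by T.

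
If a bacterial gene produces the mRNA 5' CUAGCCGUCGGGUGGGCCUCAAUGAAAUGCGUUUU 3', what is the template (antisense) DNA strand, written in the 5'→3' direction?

5'-AAAACGCATTTCATTGAGGCCCACCCGACGGCTAG-3'

Replace U with T to get the coding DNA strand: CTAGCCGTCGGGTGGGCCTCAATGAAATGCGTTTT. The template strand is its reverse complement (complement GATCGGCAGCCCACCCGGAGTTACTTTACGCAAAA, then reverse).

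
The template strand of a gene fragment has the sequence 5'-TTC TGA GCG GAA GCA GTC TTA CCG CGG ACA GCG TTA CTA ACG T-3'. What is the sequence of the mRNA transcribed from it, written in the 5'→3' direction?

RNA polymerase reads the template 3'→5' and synthesizes mRNA 5'→3' by base-pairing (A→U, T→A, G↔C). The complement of the template is AAGACTCGCCTTCGTCAGAATGGCGCCTGTCGCAATGATTGCA; antiparallel, so 5'→3' the coding strand is ACGTTAGTAACGCTGTCCGCGGTAAGACTGCTTCCGCTCAGAA. Replace T with U for the mRNA.

5′-ACGUUAGUAACGCUGUCCGCGGUAAGACUGCUUCCGCUCAGAA-3′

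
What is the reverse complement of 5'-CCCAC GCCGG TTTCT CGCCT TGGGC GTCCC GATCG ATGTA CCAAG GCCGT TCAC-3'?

Complement each base (A↔T, G↔C): GGGTGCGGCCAAAGAGCGGAACCCGCAGGGCTAGCTACATGGTTCCGGCAAGTG. Then reverse.

5'-GTGAACGGCCTTGGTACATCGATCGGGACGCCCAAGGCGAGAAACCGGCGTGGG-3'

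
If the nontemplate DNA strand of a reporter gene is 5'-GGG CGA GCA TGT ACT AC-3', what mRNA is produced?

mRNA has the coding-strand sequence with U in place of T.

5'-GGGCGAGCAUGUACUAC-3'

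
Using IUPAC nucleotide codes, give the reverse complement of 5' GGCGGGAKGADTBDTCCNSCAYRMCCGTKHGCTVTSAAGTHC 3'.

5'-GDACTTSABAGCDMACGGKYRTGSNGGAHVAHTCMTCCCGCC-3'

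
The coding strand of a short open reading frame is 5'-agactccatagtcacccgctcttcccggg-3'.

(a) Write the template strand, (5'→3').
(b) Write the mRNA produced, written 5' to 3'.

(a) 5'-CCCGGGAAGAGCGGGTGACTATGGAGTCT-3'
(b) 5'-AGACUCCAUAGUCACCCGCUCUUCCCGGG-3'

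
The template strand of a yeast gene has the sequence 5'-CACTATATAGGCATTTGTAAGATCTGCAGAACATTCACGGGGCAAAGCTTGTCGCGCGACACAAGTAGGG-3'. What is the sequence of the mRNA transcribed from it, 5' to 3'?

5′-CCCUACUUGUGUCGCGCGACAAGCUUUGCCCCGUGAAUGUUCUGCAGAUCUUACAAAUGCCUAUAUAGUG-3′

The mRNA has the sequence of the coding strand (reverse complement of the template) with T→U. Reverse complement of CACTATATAGGCATTTGTAAGATCTGCAGAACATTCACGGGGCAAAGCTTGTCGCGCGACACAAGTAGGG is CCCTACTTGTGTCGCGCGACAAGCTTTGCCCCGTGAATGTTCTGCAGATCTTACAAATGCCTATATAGTG; then T→U.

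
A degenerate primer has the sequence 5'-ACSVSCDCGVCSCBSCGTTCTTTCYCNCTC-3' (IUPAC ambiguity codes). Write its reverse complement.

Standard pairs A↔T, G↔C; ambiguity codes pair Y↔R, S↔S, B↔V, D↔H, N↔N. Complement (TGSBSGHGCBGSGVSGCAAGAAAGRGNGAG), then reverse for 5'→3'.

5′-GAGNGRGAAAGAACGSVGSGBCGHGSBSGT-3′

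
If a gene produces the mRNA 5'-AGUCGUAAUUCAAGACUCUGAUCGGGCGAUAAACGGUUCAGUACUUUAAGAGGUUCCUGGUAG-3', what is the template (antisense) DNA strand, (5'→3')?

5'-CTACCAGGAACCTCTTAAAGTACTGAACCGTTTATCGCCCGATCAGAGTCTTGAATTACGACT-3'

Replace U with T to get the coding DNA strand: AGTCGTAATTCAAGACTCTGATCGGGCGATAAACGGTTCAGTACTTTAAGAGGTTCCTGGTAG. The template strand is its reverse complement (complement TCAGCATTAAGTTCTGAGACTAGCCCGCTATTTGCCAAGTCATGAAATTCTCCAAGGACCATC, then reverse).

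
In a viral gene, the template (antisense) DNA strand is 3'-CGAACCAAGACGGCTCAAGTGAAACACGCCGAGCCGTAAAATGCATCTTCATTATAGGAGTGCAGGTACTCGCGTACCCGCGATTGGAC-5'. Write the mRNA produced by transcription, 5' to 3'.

5'-GCUUGGUUCUGCCGAGUUCACUUUGUGCGGCUCGGCAUUUUACGUAGAAGUAAUAUCCUCACGUCCAUGAGCGCAUGGGCGCUAACCUG-3'

Reading the template 3'→5' as shown, RNA polymerase pairs each base (A→U, T→A, G↔C) to build mRNA 5'→3' directly.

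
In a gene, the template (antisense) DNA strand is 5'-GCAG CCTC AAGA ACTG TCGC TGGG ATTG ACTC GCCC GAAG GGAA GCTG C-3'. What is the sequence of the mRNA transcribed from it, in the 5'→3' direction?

5'-GCAGCUUCCCUUCGGGCGAGUCAAUCCCAGCGACAGUUCUUGAGGCUGC-3'

RNA polymerase reads the template 3'→5' and synthesizes mRNA 5'→3' by base-pairing (A→U, T→A, G↔C). The complement of the template is CGTCGGAGTTCTTGACAGCGACCCTAACTGAGCGGGCTTCCCTTCGACG; antiparallel, so 5'→3' the coding strand is GCAGCTTCCCTTCGGGCGAGTCAATCCCAGCGACAGTTCTTGAGGCTGC. Replace T with U for the mRNA.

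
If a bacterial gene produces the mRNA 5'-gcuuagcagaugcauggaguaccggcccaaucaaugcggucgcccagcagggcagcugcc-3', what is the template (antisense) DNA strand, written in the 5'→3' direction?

Replace U with T to get the coding DNA strand: GCTTAGCAGATGCATGGAGTACCGGCCCAATCAATGCGGTCGCCCAGCAGGGCAGCTGCC. The template strand is its reverse complement (complement CGAATCGTCTACGTACCTCATGGCCGGGTTAGTTACGCCAGCGGGTCGTCCCGTCGACGG, then reverse).

5'-GGCAGCTGCCCTGCTGGGCGACCGCATTGATTGGGCCGGTACTCCATGCATCTGCTAAGC-3'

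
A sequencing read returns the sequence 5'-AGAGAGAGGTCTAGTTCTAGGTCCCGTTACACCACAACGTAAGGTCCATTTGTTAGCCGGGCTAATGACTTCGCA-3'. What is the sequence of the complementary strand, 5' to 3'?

Pairing A↔T and G↔C gives TCTCTCTCCAGATCAAGATCCAGGGCAATGTGGTGTTGCATTCCAGGTAAACAATCGGCCCGATTACTGAAGCGT, running 3'→5'. Reverse for the 5'→3' convention.

5'-TGCGAAGTCATTAGCCCGGCTAACAAATGGACCTTACGTTGTGGTGTAACGGGACCTAGAACTAGACCTCTCTCT-3'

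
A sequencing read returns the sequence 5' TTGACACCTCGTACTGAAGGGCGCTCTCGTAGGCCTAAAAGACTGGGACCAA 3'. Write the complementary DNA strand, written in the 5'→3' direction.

5'-TTGGTCCCAGTCTTTTAGGCCTACGAGAGCGCCCTTCAGTACGAGGTGTCAA-3'

Pairing A↔T and G↔C gives AACTGTGGAGCATGACTTCCCGCGAGAGCATCCGGATTTTCTGACCCTGGTT, running 3'→5'. Reverse for the 5'→3' convention.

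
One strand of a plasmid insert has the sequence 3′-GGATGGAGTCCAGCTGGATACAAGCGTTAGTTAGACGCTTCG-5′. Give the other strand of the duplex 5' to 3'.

5'-CCTACCTCAGGTCGACCTATGTTCGCAATCAATCTGCGAAGC-3'

The strand is given 3'→5', so its complement runs 5'→3' in the same left-to-right order: pair each base A↔T, G↔C.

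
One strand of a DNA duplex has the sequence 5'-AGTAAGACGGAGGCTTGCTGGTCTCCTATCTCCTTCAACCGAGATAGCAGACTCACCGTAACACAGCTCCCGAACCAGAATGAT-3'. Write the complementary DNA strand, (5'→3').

The complement of AGTAAGACGGAGGCTTGCTGGTCTCCTATCTCCTTCAACCGAGATAGCAGACTCACCGTAACACAGCTCCCGAACCAGAATGAT is TCATTCTGCCTCCGAACGACCAGAGGATAGAGGAAGTTGGCTCTATCGTCTGAGTGGCATTGTGTCGAGGGCTTGGTCTTACTA (A↔T, G↔C). DNA strands are antiparallel, so the complementary strand runs 3'→5'; reversing gives the 5'→3' form.

5'-ATCATTCTGGTTCGGGAGCTGTGTTACGGTGAGTCTGCTATCTCGGTTGAAGGAGATAGGAGACCAGCAAGCCTCCGTCTTACT-3'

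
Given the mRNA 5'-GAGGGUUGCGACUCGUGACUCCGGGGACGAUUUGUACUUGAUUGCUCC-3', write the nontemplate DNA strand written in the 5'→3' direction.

5'-GAGGGTTGCGACTCGTGACTCCGGGGACGATTTGTACTTGATTGCTCC-3'

The coding DNA strand has the same 5'→3' sequence as the mRNA with U replaced by T.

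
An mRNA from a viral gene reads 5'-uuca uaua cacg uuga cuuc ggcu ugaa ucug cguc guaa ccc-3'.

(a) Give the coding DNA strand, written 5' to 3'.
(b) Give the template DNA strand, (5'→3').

(a) The coding strand matches the mRNA with U→T.
(b) The template strand is the reverse complement of the coding strand.

(a) 5'-TTCATATACACGTTGACTTCGGCTTGAATCTGCGTCGTAACCC-3'
(b) 5'-GGGTTACGACGCAGATTCAAGCCGAAGTCAACGTGTATATGAA-3'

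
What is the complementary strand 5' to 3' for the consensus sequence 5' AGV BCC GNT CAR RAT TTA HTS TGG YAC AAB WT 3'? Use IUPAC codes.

Standard pairs A↔T, G↔C; ambiguity codes pair R↔Y, W↔W, S↔S, B↔V, H↔D, N↔N. Complement (TCBVGGCNAGTYYTAAATDASACCRTGTTVWA), then reverse for 5'→3'.

5′-AWVTTGTRCCASADTAAATYYTGANCGGVBCT-3′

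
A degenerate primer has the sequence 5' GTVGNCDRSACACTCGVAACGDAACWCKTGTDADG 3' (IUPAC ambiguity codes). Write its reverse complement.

5'-CHTHACAMGWGTTHCGTTBCGAGTGTSYHGNCBAC-3'

Standard pairs A↔T, G↔C; ambiguity codes pair R↔Y, K↔M, W↔W, S↔S, D↔H, V↔B, N↔N. Complement (CABCNGHYSTGTGAGCBTTGCHTTGWGMACAHTHC), then reverse for 5'→3'.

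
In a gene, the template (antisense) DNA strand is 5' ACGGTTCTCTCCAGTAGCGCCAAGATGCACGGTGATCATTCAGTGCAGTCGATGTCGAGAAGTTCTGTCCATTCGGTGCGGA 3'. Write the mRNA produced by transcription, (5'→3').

The mRNA has the sequence of the coding strand (reverse complement of the template) with T→U. Reverse complement of ACGGTTCTCTCCAGTAGCGCCAAGATGCACGGTGATCATTCAGTGCAGTCGATGTCGAGAAGTTCTGTCCATTCGGTGCGGA is TCCGCACCGAATGGACAGAACTTCTCGACATCGACTGCACTGAATGATCACCGTGCATCTTGGCGCTACTGGAGAGAACCGT; then T→U.

5'-UCCGCACCGAAUGGACAGAACUUCUCGACAUCGACUGCACUGAAUGAUCACCGUGCAUCUUGGCGCUACUGGAGAGAACCGU-3'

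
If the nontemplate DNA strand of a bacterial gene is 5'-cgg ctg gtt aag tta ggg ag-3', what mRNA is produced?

5'-CGGCUGGUUAAGUUAGGGAG-3'

mRNA has the coding-strand sequence with U in place of T.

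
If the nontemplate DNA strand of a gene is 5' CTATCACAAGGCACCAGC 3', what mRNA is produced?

5'-CUAUCACAAGGCACCAGC-3'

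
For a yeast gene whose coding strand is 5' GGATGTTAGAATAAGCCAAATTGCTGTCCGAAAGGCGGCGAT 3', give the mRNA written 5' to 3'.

The mRNA is synthesized from the template strand, so it matches the coding strand with T replaced by U.

5'-GGAUGUUAGAAUAAGCCAAAUUGCUGUCCGAAAGGCGGCGAU-3'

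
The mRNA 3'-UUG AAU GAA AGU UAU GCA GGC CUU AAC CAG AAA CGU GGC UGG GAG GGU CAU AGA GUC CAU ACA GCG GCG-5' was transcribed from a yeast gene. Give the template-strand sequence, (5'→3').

Written 5'→3' the mRNA is GCGGCGACAUACCUGAGAUACUGGGAGGGUCGGUGCAAAGACCAAUUCCGGACGUAUUGAAAGUAAGUU, so the coding DNA strand is GCGGCGACATACCTGAGATACTGGGAGGGTCGGTGCAAAGACCAATTCCGGACGTATTGAAAGTAAGTT. The template is its reverse complement.

5'-AACTTACTTTCAATACGTCCGGAATTGGTCTTTGCACCGACCCTCCCAGTATCTCAGGTATGTCGCCGC-3'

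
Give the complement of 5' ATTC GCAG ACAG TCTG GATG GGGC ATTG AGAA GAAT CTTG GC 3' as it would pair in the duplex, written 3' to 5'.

Base-pairing A↔T, G↔C gives the complement. The complementary strand is antiparallel, so paired with a 5'→3' strand it runs 3'→5'.

3'-TAAGCGTCTGTCAGACCTACCCCGTAACTCTTCTTAGAACCG-5'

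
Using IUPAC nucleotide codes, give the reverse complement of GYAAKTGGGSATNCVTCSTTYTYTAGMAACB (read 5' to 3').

5′-VGTTKCTARARAASGABGNATSCCCAMTTRC-3′

Standard pairs A↔T, G↔C; ambiguity codes pair Y↔R, M↔K, S↔S, B↔V, N↔N. Complement (CRTTMACCCSTANGBAGSAARARATCKTTGV), then reverse for 5'→3'.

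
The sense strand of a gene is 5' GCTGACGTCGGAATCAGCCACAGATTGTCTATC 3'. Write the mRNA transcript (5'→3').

mRNA has the coding-strand sequence with U in place of T.

5′-GCUGACGUCGGAAUCAGCCACAGAUUGUCUAUC-3′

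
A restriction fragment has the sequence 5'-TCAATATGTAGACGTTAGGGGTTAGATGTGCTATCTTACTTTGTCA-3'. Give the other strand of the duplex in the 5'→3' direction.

5′-TGACAAAGTAAGATAGCACATCTAACCCCTAACGTCTACATATTGA-3′

The complement of TCAATATGTAGACGTTAGGGGTTAGATGTGCTATCTTACTTTGTCA is AGTTATACATCTGCAATCCCCAATCTACACGATAGAATGAAACAGT (A↔T, G↔C). DNA strands are antiparallel, so the complementary strand runs 3'→5'; reversing gives the 5'→3' form.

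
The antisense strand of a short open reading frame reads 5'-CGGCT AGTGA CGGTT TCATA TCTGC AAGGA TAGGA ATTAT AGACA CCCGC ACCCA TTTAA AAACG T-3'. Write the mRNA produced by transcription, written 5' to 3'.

5′-ACGUUUUUAAAUGGGUGCGGGUGUCUAUAAUUCCUAUCCUUGCAGAUAUGAAACCGUCACUAGCCG-3′

The mRNA has the sequence of the coding strand (reverse complement of the template) with T→U. Reverse complement of CGGCTAGTGACGGTTTCATATCTGCAAGGATAGGAATTATAGACACCCGCACCCATTTAAAAACGT is ACGTTTTTAAATGGGTGCGGGTGTCTATAATTCCTATCCTTGCAGATATGAAACCGTCACTAGCCG; then T→U.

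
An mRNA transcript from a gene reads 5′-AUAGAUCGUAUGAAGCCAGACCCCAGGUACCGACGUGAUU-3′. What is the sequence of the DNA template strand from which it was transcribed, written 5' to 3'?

5'-AATCACGTCGGTACCTGGGGTCTGGCTTCATACGATCTAT-3'

Replace U with T to get the coding DNA strand: ATAGATCGTATGAAGCCAGACCCCAGGTACCGACGTGATT. The template strand is its reverse complement (complement TATCTAGCATACTTCGGTCTGGGGTCCATGGCTGCACTAA, then reverse).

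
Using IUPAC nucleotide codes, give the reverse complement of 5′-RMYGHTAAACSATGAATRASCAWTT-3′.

5'-AAWTGSTYATTCATSGTTTADCRKY-3'

Standard pairs A↔T, G↔C; ambiguity codes pair R↔Y, M↔K, W↔W, S↔S, H↔D. Complement (YKRCDATTTGSTACTTAYTSGTWAA), then reverse for 5'→3'.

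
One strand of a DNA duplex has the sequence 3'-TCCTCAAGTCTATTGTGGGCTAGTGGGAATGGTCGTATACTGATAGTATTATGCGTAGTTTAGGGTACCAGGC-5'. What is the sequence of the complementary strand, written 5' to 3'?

The strand is given 3'→5', so its complement runs 5'→3' in the same left-to-right order: pair each base A↔T, G↔C.

5'-AGGAGTTCAGATAACACCCGATCACCCTTACCAGCATATGACTATCATAATACGCATCAAATCCCATGGTCCG-3'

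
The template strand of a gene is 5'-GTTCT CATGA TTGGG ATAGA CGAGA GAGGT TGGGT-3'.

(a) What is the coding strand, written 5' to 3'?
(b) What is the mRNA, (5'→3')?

(a) The coding strand is the reverse complement of the template: complement CAAGAGTACTAACCCTATCTGCTCTCTCCAACCCA, then reverse.
(b) mRNA has the coding-strand sequence with T→U.

(a) 5'-ACCCAACCTCTCTCGTCTATCCCAATCATGAGAAC-3'
(b) 5'-ACCCAACCUCUCUCGUCUAUCCCAAUCAUGAGAAC-3'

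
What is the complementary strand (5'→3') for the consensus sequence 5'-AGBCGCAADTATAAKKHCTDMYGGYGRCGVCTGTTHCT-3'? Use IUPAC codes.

Standard pairs A↔T, G↔C; ambiguity codes pair R↔Y, M↔K, B↔V, D↔H. Complement (TCVGCGTTHATATTMMDGAHKRCCRCYGCBGACAADGA), then reverse for 5'→3'.

5'-AGDAACAGBCGYCRCCRKHAGDMMTTATAHTTGCGVCT-3'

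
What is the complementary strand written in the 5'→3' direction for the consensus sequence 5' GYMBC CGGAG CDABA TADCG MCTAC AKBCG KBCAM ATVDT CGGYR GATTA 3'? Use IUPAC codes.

5'-TAATCYRCCGAHBATKTGVMCGVMTGTAGKCGHTATVTHGCTCCGGVKRC-3'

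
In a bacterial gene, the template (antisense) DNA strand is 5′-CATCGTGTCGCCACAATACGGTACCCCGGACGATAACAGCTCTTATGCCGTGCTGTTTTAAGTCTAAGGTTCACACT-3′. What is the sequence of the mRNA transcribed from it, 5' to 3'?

5'-AGUGUGAACCUUAGACUUAAAACAGCACGGCAUAAGAGCUGUUAUCGUCCGGGGUACCGUAUUGUGGCGACACGAUG-3'

RNA polymerase reads the template 3'→5' and synthesizes mRNA 5'→3' by base-pairing (A→U, T→A, G↔C). The complement of the template is GTAGCACAGCGGTGTTATGCCATGGGGCCTGCTATTGTCGAGAATACGGCACGACAAAATTCAGATTCCAAGTGTGA; antiparallel, so 5'→3' the coding strand is AGTGTGAACCTTAGACTTAAAACAGCACGGCATAAGAGCTGTTATCGTCCGGGGTACCGTATTGTGGCGACACGATG. Replace T with U for the mRNA.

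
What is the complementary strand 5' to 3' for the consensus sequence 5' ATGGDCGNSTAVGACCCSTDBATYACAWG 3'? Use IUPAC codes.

5'-CWTGTRATVHASGGGTCBTASNCGHCCAT-3'

Standard pairs A↔T, G↔C; ambiguity codes pair Y↔R, W↔W, S↔S, B↔V, D↔H, N↔N. Complement (TACCHGCNSATBCTGGGSAHVTARTGTWC), then reverse for 5'→3'.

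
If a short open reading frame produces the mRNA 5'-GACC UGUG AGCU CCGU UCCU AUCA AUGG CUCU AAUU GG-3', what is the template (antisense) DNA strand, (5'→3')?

5'-CCAATTAGAGCCATTGATAGGAACGGAGCTCACAGGTC-3'

Replace U with T to get the coding DNA strand: GACCTGTGAGCTCCGTTCCTATCAATGGCTCTAATTGG. The template strand is its reverse complement (complement CTGGACACTCGAGGCAAGGATAGTTACCGAGATTAACC, then reverse).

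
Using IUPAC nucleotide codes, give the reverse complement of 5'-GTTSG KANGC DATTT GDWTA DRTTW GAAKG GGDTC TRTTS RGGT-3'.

5'-ACCYSAAYAGAHCCCMTTCWAAYHTAWHCAAATHGCNTMCSAAC-3'

Standard pairs A↔T, G↔C; ambiguity codes pair R↔Y, K↔M, W↔W, S↔S, D↔H, N↔N. Complement (CAASCMTNCGHTAAACHWATHYAAWCTTMCCCHAGAYAASYCCA), then reverse for 5'→3'.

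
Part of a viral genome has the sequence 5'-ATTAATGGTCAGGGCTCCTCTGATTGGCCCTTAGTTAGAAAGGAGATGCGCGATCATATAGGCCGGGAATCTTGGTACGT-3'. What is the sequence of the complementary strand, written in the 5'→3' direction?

5'-ACGTACCAAGATTCCCGGCCTATATGATCGCGCATCTCCTTTCTAACTAAGGGCCAATCAGAGGAGCCCTGACCATTAAT-3'

The complement of ATTAATGGTCAGGGCTCCTCTGATTGGCCCTTAGTTAGAAAGGAGATGCGCGATCATATAGGCCGGGAATCTTGGTACGT is TAATTACCAGTCCCGAGGAGACTAACCGGGAATCAATCTTTCCTCTACGCGCTAGTATATCCGGCCCTTAGAACCATGCA (A↔T, G↔C). DNA strands are antiparallel, so the complementary strand runs 3'→5'; reversing gives the 5'→3' form.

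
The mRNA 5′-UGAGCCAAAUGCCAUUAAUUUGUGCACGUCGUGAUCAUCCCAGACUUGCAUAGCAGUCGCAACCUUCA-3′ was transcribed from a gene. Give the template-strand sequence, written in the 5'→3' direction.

5'-TGAAGGTTGCGACTGCTATGCAAGTCTGGGATGATCACGACGTGCACAAATTAATGGCATTTGGCTCA-3'

Replace U with T to get the coding DNA strand: TGAGCCAAATGCCATTAATTTGTGCACGTCGTGATCATCCCAGACTTGCATAGCAGTCGCAACCTTCA. The template strand is its reverse complement (complement ACTCGGTTTACGGTAATTAAACACGTGCAGCACTAGTAGGGTCTGAACGTATCGTCAGCGTTGGAAGT, then reverse).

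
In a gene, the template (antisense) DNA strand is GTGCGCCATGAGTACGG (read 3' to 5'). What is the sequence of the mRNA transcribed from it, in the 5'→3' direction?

5′-CACGCGGUACUCAUGCC-3′

Reading the template 3'→5' as shown, RNA polymerase pairs each base (A→U, T→A, G↔C) to build mRNA 5'→3' directly.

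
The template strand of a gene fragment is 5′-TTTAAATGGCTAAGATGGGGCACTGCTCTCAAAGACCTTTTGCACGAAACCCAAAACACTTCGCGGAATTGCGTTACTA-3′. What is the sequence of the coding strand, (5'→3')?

The coding strand is complementary and antiparallel to the template: take the complement (A↔T, G↔C) and reverse.

5'-TAGTAACGCAATTCCGCGAAGTGTTTTGGGTTTCGTGCAAAAGGTCTTTGAGAGCAGTGCCCCATCTTAGCCATTTAAA-3'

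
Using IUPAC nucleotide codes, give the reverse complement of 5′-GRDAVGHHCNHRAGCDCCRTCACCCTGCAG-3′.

5′-CTGCAGGGTGAYGGHGCTYDNGDDCBTHYC-3′

Standard pairs A↔T, G↔C; ambiguity codes pair R↔Y, D↔H, V↔B, N↔N. Complement (CYHTBCDDGNDYTCGHGGYAGTGGGACGTC), then reverse for 5'→3'.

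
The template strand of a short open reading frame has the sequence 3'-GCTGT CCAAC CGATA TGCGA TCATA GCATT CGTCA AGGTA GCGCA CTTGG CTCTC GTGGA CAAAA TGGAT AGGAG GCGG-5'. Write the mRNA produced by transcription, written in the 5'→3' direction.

5'-CGACAGGUUGGCUAUACGCUAGUAUCGUAAGCAGUUCCAUCGCGUGAACCGAGAGCACCUGUUUUACCUAUCCUCCGCC-3'

Reading the template 3'→5' as shown, RNA polymerase pairs each base (A→U, T→A, G↔C) to build mRNA 5'→3' directly.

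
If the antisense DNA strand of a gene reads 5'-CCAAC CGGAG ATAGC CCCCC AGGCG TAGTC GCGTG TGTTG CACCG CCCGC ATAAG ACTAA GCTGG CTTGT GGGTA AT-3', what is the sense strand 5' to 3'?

The coding strand is complementary and antiparallel to the template: take the complement (A↔T, G↔C) and reverse.

5'-ATTACCCACAAGCCAGCTTAGTCTTATGCGGGCGGTGCAACACACGCGACTACGCCTGGGGGGCTATCTCCGGTTGG-3'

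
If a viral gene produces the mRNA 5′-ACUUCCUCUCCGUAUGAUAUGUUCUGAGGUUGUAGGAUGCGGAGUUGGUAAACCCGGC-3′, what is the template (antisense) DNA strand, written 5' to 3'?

Replace U with T to get the coding DNA strand: ACTTCCTCTCCGTATGATATGTTCTGAGGTTGTAGGATGCGGAGTTGGTAAACCCGGC. The template strand is its reverse complement (complement TGAAGGAGAGGCATACTATACAAGACTCCAACATCCTACGCCTCAACCATTTGGGCCG, then reverse).

5'-GCCGGGTTTACCAACTCCGCATCCTACAACCTCAGAACATATCATACGGAGAGGAAGT-3'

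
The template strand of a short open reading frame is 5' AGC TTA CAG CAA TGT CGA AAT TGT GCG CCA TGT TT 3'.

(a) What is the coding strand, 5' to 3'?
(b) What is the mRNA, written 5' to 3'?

(a) The coding strand is the reverse complement of the template: complement TCGAATGTCGTTACAGCTTTAACACGCGGTACAAA, then reverse.
(b) mRNA has the coding-strand sequence with T→U.

(a) 5'-AAACATGGCGCACAATTTCGACATTGCTGTAAGCT-3'
(b) 5'-AAACAUGGCGCACAAUUUCGACAUUGCUGUAAGCU-3'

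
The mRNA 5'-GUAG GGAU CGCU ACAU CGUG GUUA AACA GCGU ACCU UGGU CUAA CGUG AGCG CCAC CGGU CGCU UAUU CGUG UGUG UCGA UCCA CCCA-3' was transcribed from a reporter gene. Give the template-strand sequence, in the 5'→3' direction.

5'-TGGGTGGATCGACACACACGAATAAGCGACCGGTGGCGCTCACGTTAGACCAAGGTACGCTGTTTAACCACGATGTAGCGATCCCTAC-3'

Replace U with T to get the coding DNA strand: GTAGGGATCGCTACATCGTGGTTAAACAGCGTACCTTGGTCTAACGTGAGCGCCACCGGTCGCTTATTCGTGTGTGTCGATCCACCCA. The template strand is its reverse complement (complement CATCCCTAGCGATGTAGCACCAATTTGTCGCATGGAACCAGATTGCACTCGCGGTGGCCAGCGAATAAGCACACACAGCTAGGTGGGT, then reverse).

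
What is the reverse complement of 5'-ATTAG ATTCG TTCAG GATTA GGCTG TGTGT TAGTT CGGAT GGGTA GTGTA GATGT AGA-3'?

Reading the sequence 3'→5' and pairing each base (A↔T, G↔C) gives the reverse complement directly.

5′-TCTACATCTACACTACCCATCCGAACTAACACACAGCCTAATCCTGAACGAATCTAAT-3′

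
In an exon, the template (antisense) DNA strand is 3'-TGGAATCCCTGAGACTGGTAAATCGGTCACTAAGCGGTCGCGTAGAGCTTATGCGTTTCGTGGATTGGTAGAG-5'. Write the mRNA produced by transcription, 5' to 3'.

Reading the template 3'→5' as shown, RNA polymerase pairs each base (A→U, T→A, G↔C) to build mRNA 5'→3' directly.

5'-ACCUUAGGGACUCUGACCAUUUAGCCAGUGAUUCGCCAGCGCAUCUCGAAUACGCAAAGCACCUAACCAUCUC-3'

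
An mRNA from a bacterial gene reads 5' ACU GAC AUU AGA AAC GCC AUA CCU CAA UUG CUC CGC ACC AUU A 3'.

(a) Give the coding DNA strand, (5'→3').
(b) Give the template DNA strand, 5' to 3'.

(a) The coding strand matches the mRNA with U→T.
(b) The template strand is the reverse complement of the coding strand.

(a) 5'-ACTGACATTAGAAACGCCATACCTCAATTGCTCCGCACCATTA-3'
(b) 5'-TAATGGTGCGGAGCAATTGAGGTATGGCGTTTCTAATGTCAGT-3'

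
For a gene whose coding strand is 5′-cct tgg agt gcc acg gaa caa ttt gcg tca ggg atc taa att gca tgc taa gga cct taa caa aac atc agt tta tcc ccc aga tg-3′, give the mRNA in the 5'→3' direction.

5′-CCUUGGAGUGCCACGGAACAAUUUGCGUCAGGGAUCUAAAUUGCAUGCUAAGGACCUUAACAAAACAUCAGUUUAUCCCCCAGAUG-3′

The mRNA is synthesized from the template strand, so it matches the coding strand with T replaced by U.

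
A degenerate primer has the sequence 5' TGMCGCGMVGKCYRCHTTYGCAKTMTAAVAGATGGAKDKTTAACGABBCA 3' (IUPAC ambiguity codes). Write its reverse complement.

Standard pairs A↔T, G↔C; ambiguity codes pair R↔Y, M↔K, B↔V, D↔H. Complement (ACKGCGCKBCMGRYGDAARCGTMAKATTBTCTACCTMHMAATTGCTVVGT), then reverse for 5'→3'.

5'-TGVVTCGTTAAMHMTCCATCTBTTAKAMTGCRAADGYRGMCBKCGCGKCA-3'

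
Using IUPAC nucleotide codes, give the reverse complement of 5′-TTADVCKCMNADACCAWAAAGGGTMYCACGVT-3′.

5'-ABCGTGRKACCCTTTWTGGTHTNKGMGBHTAA-3'

Standard pairs A↔T, G↔C; ambiguity codes pair Y↔R, M↔K, W↔W, D↔H, V↔B, N↔N. Complement (AATHBGMGKNTHTGGTWTTTCCCAKRGTGCBA), then reverse for 5'→3'.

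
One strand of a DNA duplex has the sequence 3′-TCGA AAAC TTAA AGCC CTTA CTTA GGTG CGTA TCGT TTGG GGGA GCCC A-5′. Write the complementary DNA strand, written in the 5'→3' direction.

5'-AGCTTTTGAATTTCGGGAATGAATCCACGCATAGCAAACCCCCTCGGGT-3'

The strand is given 3'→5', so its complement runs 5'→3' in the same left-to-right order: pair each base A↔T, G↔C.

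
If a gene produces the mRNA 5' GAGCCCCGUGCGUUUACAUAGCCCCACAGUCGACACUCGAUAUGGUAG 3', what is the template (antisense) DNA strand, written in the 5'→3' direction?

Replace U with T to get the coding DNA strand: GAGCCCCGTGCGTTTACATAGCCCCACAGTCGACACTCGATATGGTAG. The template strand is its reverse complement (complement CTCGGGGCACGCAAATGTATCGGGGTGTCAGCTGTGAGCTATACCATC, then reverse).

5'-CTACCATATCGAGTGTCGACTGTGGGGCTATGTAAACGCACGGGGCTC-3'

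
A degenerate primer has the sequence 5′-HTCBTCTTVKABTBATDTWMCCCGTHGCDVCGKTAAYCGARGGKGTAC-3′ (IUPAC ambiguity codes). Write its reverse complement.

5'-GTACMCCYTCGRTTAMCGBHGCDACGGGKWAHATVAVTMBAAGAVGAD-3'

Standard pairs A↔T, G↔C; ambiguity codes pair R↔Y, M↔K, W↔W, B↔V, D↔H. Complement (DAGVAGAABMTVAVTAHAWKGGGCADCGHBGCMATTRGCTYCCMCATG), then reverse for 5'→3'.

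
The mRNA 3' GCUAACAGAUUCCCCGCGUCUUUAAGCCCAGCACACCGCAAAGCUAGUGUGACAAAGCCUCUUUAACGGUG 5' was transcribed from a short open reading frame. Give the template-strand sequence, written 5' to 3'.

5′-CGATTGTCTAAGGGGCGCAGAAATTCGGGTCGTGTGGCGTTTCGATCACACTGTTTCGGAGAAATTGCCAC-3′

Written 5'→3' the mRNA is GUGGCAAUUUCUCCGAAACAGUGUGAUCGAAACGCCACACGACCCGAAUUUCUGCGCCCCUUAGACAAUCG, so the coding DNA strand is GTGGCAATTTCTCCGAAACAGTGTGATCGAAACGCCACACGACCCGAATTTCTGCGCCCCTTAGACAATCG. The template is its reverse complement.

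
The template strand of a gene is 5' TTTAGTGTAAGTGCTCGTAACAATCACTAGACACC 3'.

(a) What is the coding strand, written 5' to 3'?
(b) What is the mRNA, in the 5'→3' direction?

(a) The coding strand is the reverse complement of the template: complement AAATCACATTCACGAGCATTGTTAGTGATCTGTGG, then reverse.
(b) mRNA has the coding-strand sequence with T→U.

(a) 5'-GGTGTCTAGTGATTGTTACGAGCACTTACACTAAA-3'
(b) 5'-GGUGUCUAGUGAUUGUUACGAGCACUUACACUAAA-3'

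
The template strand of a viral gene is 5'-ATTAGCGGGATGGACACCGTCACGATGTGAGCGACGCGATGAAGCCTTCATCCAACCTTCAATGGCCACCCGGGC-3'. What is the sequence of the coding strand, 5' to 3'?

The coding strand is complementary and antiparallel to the template: take the complement (A↔T, G↔C) and reverse.

5'-GCCCGGGTGGCCATTGAAGGTTGGATGAAGGCTTCATCGCGTCGCTCACATCGTGACGGTGTCCATCCCGCTAAT-3'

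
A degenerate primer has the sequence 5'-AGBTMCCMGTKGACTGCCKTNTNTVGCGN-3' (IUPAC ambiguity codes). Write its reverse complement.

5'-NCGCBANANAMGGCAGTCMACKGGKAVCT-3'

Standard pairs A↔T, G↔C; ambiguity codes pair M↔K, B↔V, N↔N. Complement (TCVAKGGKCAMCTGACGGMANANABCGCN), then reverse for 5'→3'.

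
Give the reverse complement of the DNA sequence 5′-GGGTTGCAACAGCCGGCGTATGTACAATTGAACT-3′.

5'-AGTTCAATTGTACATACGCCGGCTGTTGCAACCC-3'

Reading the sequence 3'→5' and pairing each base (A↔T, G↔C) gives the reverse complement directly.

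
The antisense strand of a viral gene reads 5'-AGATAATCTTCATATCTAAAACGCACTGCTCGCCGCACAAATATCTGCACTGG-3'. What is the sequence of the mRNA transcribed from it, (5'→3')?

5′-CCAGUGCAGAUAUUUGUGCGGCGAGCAGUGCGUUUUAGAUAUGAAGAUUAUCU-3′

The mRNA has the sequence of the coding strand (reverse complement of the template) with T→U. Reverse complement of AGATAATCTTCATATCTAAAACGCACTGCTCGCCGCACAAATATCTGCACTGG is CCAGTGCAGATATTTGTGCGGCGAGCAGTGCGTTTTAGATATGAAGATTATCT; then T→U.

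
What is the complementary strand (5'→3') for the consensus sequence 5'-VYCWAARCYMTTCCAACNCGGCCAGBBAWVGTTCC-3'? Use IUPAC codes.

5'-GGAACBWTVVCTGGCCGNGTTGGAAKRGYTTWGRB-3'

Standard pairs A↔T, G↔C; ambiguity codes pair R↔Y, M↔K, W↔W, B↔V, N↔N. Complement (BRGWTTYGRKAAGGTTGNGCCGGTCVVTWBCAAGG), then reverse for 5'→3'.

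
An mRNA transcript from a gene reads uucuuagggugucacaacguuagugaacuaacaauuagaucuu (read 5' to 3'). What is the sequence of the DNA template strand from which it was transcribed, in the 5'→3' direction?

Replace U with T to get the coding DNA strand: TTCTTAGGGTGTCACAACGTTAGTGAACTAACAATTAGATCTT. The template strand is its reverse complement (complement AAGAATCCCACAGTGTTGCAATCACTTGATTGTTAATCTAGAA, then reverse).

5'-AAGATCTAATTGTTAGTTCACTAACGTTGTGACACCCTAAGAA-3'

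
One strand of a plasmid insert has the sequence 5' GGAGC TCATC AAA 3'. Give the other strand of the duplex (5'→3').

5′-TTTGATGAGCTCC-3′

Pairing A↔T and G↔C gives CCTCGAGTAGTTT, running 3'→5'. Reverse for the 5'→3' convention.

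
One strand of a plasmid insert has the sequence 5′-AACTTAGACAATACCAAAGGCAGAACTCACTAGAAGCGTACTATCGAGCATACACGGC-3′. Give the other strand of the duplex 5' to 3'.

5'-GCCGTGTATGCTCGATAGTACGCTTCTAGTGAGTTCTGCCTTTGGTATTGTCTAAGTT-3'

The complement of AACTTAGACAATACCAAAGGCAGAACTCACTAGAAGCGTACTATCGAGCATACACGGC is TTGAATCTGTTATGGTTTCCGTCTTGAGTGATCTTCGCATGATAGCTCGTATGTGCCG (A↔T, G↔C). DNA strands are antiparallel, so the complementary strand runs 3'→5'; reversing gives the 5'→3' form.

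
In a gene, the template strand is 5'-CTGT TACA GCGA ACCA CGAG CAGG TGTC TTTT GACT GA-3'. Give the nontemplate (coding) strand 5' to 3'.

The coding strand is complementary and antiparallel to the template: take the complement (A↔T, G↔C) and reverse.

5′-TCAGTCAAAAGACACCTGCTCGTGGTTCGCTGTAACAG-3′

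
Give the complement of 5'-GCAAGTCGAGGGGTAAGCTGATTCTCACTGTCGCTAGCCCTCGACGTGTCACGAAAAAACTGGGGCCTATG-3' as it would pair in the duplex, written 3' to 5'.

3'-CGTTCAGCTCCCCATTCGACTAAGAGTGACAGCGATCGGGAGCTGCACAGTGCTTTTTTGACCCCGGATAC-5'

Base-pairing A↔T, G↔C gives the complement. The complementary strand is antiparallel, so paired with a 5'→3' strand it runs 3'→5'.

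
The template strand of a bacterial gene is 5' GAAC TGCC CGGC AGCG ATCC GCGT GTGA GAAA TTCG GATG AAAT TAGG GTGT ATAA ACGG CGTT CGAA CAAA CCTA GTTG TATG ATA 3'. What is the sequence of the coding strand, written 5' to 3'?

The coding strand is complementary and antiparallel to the template: take the complement (A↔T, G↔C) and reverse.

5'-TATCATACAACTAGGTTTGTTCGAACGCCGTTTATACACCCTAATTTCATCCGAATTTCTCACACGCGGATCGCTGCCGGGCAGTTC-3'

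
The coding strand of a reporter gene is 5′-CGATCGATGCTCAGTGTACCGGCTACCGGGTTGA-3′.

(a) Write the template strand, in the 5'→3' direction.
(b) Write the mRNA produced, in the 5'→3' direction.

(a) 5'-TCAACCCGGTAGCCGGTACACTGAGCATCGATCG-3'
(b) 5'-CGAUCGAUGCUCAGUGUACCGGCUACCGGGUUGA-3'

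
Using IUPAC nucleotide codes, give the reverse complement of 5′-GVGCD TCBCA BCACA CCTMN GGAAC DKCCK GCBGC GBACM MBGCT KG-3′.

5'-CMAGCVKKGTVCGCVGCMGGMHGTTCCNKAGGTGTGVTGVGAHGCBC-3'

Standard pairs A↔T, G↔C; ambiguity codes pair M↔K, B↔V, D↔H, N↔N. Complement (CBCGHAGVGTVGTGTGGAKNCCTTGHMGGMCGVCGCVTGKKVCGAMC), then reverse for 5'→3'.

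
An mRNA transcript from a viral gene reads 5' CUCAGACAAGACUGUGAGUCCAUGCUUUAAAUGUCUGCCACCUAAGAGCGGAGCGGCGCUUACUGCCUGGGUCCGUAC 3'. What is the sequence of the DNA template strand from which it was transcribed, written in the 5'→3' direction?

Replace U with T to get the coding DNA strand: CTCAGACAAGACTGTGAGTCCATGCTTTAAATGTCTGCCACCTAAGAGCGGAGCGGCGCTTACTGCCTGGGTCCGTAC. The template strand is its reverse complement (complement GAGTCTGTTCTGACACTCAGGTACGAAATTTACAGACGGTGGATTCTCGCCTCGCCGCGAATGACGGACCCAGGCATG, then reverse).

5′-GTACGGACCCAGGCAGTAAGCGCCGCTCCGCTCTTAGGTGGCAGACATTTAAAGCATGGACTCACAGTCTTGTCTGAG-3′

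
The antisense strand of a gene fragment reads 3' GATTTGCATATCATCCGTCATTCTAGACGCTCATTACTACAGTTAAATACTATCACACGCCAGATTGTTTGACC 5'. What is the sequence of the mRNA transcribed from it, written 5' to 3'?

Reading the template 3'→5' as shown, RNA polymerase pairs each base (A→U, T→A, G↔C) to build mRNA 5'→3' directly.

5'-CUAAACGUAUAGUAGGCAGUAAGAUCUGCGAGUAAUGAUGUCAAUUUAUGAUAGUGUGCGGUCUAACAAACUGG-3'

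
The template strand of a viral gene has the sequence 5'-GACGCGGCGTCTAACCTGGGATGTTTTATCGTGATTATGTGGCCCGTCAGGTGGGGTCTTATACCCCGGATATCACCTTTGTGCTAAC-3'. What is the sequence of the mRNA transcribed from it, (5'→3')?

5'-GUUAGCACAAAGGUGAUAUCCGGGGUAUAAGACCCCACCUGACGGGCCACAUAAUCACGAUAAAACAUCCCAGGUUAGACGCCGCGUC-3'

The mRNA has the sequence of the coding strand (reverse complement of the template) with T→U. Reverse complement of GACGCGGCGTCTAACCTGGGATGTTTTATCGTGATTATGTGGCCCGTCAGGTGGGGTCTTATACCCCGGATATCACCTTTGTGCTAAC is GTTAGCACAAAGGTGATATCCGGGGTATAAGACCCCACCTGACGGGCCACATAATCACGATAAAACATCCCAGGTTAGACGCCGCGTC; then T→U.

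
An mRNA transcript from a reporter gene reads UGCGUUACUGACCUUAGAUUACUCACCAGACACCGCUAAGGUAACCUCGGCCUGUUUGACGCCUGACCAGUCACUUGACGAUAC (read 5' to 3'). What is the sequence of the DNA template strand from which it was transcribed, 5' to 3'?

5'-GTATCGTCAAGTGACTGGTCAGGCGTCAAACAGGCCGAGGTTACCTTAGCGGTGTCTGGTGAGTAATCTAAGGTCAGTAACGCA-3'

Replace U with T to get the coding DNA strand: TGCGTTACTGACCTTAGATTACTCACCAGACACCGCTAAGGTAACCTCGGCCTGTTTGACGCCTGACCAGTCACTTGACGATAC. The template strand is its reverse complement (complement ACGCAATGACTGGAATCTAATGAGTGGTCTGTGGCGATTCCATTGGAGCCGGACAAACTGCGGACTGGTCAGTGAACTGCTATG, then reverse).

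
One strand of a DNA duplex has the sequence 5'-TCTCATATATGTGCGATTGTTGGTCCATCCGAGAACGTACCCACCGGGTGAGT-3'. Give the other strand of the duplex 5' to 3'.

5'-ACTCACCCGGTGGGTACGTTCTCGGATGGACCAACAATCGCACATATATGAGA-3'

Pairing A↔T and G↔C gives AGAGTATATACACGCTAACAACCAGGTAGGCTCTTGCATGGGTGGCCCACTCA, running 3'→5'. Reverse for the 5'→3' convention.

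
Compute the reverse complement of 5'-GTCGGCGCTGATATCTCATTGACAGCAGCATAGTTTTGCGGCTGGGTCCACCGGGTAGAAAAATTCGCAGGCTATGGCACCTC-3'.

Complement each base (A↔T, G↔C): CAGCCGCGACTATAGAGTAACTGTCGTCGTATCAAAACGCCGACCCAGGTGGCCCATCTTTTTAAGCGTCCGATACCGTGGAG. Then reverse.

5'-GAGGTGCCATAGCCTGCGAATTTTTCTACCCGGTGGACCCAGCCGCAAAACTATGCTGCTGTCAATGAGATATCAGCGCCGAC-3'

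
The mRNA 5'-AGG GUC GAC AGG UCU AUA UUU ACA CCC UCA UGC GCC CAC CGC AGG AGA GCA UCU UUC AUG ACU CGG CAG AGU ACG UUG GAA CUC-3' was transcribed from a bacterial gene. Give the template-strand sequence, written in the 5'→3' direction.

5'-GAGTTCCAACGTACTCTGCCGAGTCATGAAAGATGCTCTCCTGCGGTGGGCGCATGAGGGTGTAAATATAGACCTGTCGACCCT-3'

Replace U with T to get the coding DNA strand: AGGGTCGACAGGTCTATATTTACACCCTCATGCGCCCACCGCAGGAGAGCATCTTTCATGACTCGGCAGAGTACGTTGGAACTC. The template strand is its reverse complement (complement TCCCAGCTGTCCAGATATAAATGTGGGAGTACGCGGGTGGCGTCCTCTCGTAGAAAGTACTGAGCCGTCTCATGCAACCTTGAG, then reverse).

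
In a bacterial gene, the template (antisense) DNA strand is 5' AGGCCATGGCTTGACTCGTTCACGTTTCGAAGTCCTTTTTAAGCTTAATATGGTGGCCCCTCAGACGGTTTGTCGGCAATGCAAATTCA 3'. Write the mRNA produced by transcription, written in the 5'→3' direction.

5'-UGAAUUUGCAUUGCCGACAAACCGUCUGAGGGGCCACCAUAUUAAGCUUAAAAAGGACUUCGAAACGUGAACGAGUCAAGCCAUGGCCU-3'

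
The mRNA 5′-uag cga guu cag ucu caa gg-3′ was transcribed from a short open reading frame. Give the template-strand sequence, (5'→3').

5'-CCTTGAGACTGAACTCGCTA-3'

Replace U with T to get the coding DNA strand: TAGCGAGTTCAGTCTCAAGG. The template strand is its reverse complement (complement ATCGCTCAAGTCAGAGTTCC, then reverse).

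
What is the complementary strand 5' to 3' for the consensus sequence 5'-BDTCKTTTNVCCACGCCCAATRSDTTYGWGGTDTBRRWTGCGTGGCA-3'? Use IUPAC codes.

Standard pairs A↔T, G↔C; ambiguity codes pair R↔Y, K↔M, W↔W, S↔S, B↔V, D↔H, N↔N. Complement (VHAGMAAANBGGTGCGGGTTAYSHAARCWCCAHAVYYWACGCACCGT), then reverse for 5'→3'.

5'-TGCCACGCAWYYVAHACCWCRAAHSYATTGGGCGTGGBNAAAMGAHV-3'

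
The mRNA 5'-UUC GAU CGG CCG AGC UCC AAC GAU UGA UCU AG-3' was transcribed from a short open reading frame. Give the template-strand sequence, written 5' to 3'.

5'-CTAGATCAATCGTTGGAGCTCGGCCGATCGAA-3'

Replace U with T to get the coding DNA strand: TTCGATCGGCCGAGCTCCAACGATTGATCTAG. The template strand is its reverse complement (complement AAGCTAGCCGGCTCGAGGTTGCTAACTAGATC, then reverse).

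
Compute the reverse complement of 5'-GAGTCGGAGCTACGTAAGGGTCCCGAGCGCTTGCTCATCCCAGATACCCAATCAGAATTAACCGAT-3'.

Reading the sequence 3'→5' and pairing each base (A↔T, G↔C) gives the reverse complement directly.

5'-ATCGGTTAATTCTGATTGGGTATCTGGGATGAGCAAGCGCTCGGGACCCTTACGTAGCTCCGACTC-3'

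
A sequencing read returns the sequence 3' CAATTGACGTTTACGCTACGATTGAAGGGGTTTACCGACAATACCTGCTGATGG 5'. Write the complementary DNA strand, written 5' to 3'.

The strand is given 3'→5', so its complement runs 5'→3' in the same left-to-right order: pair each base A↔T, G↔C.

5'-GTTAACTGCAAATGCGATGCTAACTTCCCCAAATGGCTGTTATGGACGACTACC-3'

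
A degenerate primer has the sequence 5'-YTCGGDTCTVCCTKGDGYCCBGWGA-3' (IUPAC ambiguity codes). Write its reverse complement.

Standard pairs A↔T, G↔C; ambiguity codes pair Y↔R, K↔M, W↔W, B↔V, D↔H. Complement (RAGCCHAGABGGAMCHCRGGVCWCT), then reverse for 5'→3'.

5'-TCWCVGGRCHCMAGGBAGAHCCGAR-3'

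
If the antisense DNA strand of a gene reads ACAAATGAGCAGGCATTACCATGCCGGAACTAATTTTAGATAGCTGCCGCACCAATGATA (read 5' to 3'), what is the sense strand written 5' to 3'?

5'-TATCATTGGTGCGGCAGCTATCTAAAATTAGTTCCGGCATGGTAATGCCTGCTCATTTGT-3'

The coding strand is complementary and antiparallel to the template: take the complement (A↔T, G↔C) and reverse.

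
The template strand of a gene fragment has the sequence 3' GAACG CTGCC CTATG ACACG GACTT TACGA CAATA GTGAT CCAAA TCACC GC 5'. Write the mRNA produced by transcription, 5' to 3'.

5'-CUUGCGACGGGAUACUGUGCCUGAAAUGCUGUUAUCACUAGGUUUAGUGGCG-3'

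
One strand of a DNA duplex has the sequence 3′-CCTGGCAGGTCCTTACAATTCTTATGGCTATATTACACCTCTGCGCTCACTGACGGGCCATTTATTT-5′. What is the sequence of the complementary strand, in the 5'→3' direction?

5'-GGACCGTCCAGGAATGTTAAGAATACCGATATAATGTGGAGACGCGAGTGACTGCCCGGTAAATAAA-3'

The strand is given 3'→5', so its complement runs 5'→3' in the same left-to-right order: pair each base A↔T, G↔C.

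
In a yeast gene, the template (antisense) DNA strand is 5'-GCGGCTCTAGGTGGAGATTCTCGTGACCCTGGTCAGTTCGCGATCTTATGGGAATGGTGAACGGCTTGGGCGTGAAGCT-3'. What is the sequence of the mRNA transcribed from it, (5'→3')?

The mRNA has the sequence of the coding strand (reverse complement of the template) with T→U. Reverse complement of GCGGCTCTAGGTGGAGATTCTCGTGACCCTGGTCAGTTCGCGATCTTATGGGAATGGTGAACGGCTTGGGCGTGAAGCT is AGCTTCACGCCCAAGCCGTTCACCATTCCCATAAGATCGCGAACTGACCAGGGTCACGAGAATCTCCACCTAGAGCCGC; then T→U.

5'-AGCUUCACGCCCAAGCCGUUCACCAUUCCCAUAAGAUCGCGAACUGACCAGGGUCACGAGAAUCUCCACCUAGAGCCGC-3'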